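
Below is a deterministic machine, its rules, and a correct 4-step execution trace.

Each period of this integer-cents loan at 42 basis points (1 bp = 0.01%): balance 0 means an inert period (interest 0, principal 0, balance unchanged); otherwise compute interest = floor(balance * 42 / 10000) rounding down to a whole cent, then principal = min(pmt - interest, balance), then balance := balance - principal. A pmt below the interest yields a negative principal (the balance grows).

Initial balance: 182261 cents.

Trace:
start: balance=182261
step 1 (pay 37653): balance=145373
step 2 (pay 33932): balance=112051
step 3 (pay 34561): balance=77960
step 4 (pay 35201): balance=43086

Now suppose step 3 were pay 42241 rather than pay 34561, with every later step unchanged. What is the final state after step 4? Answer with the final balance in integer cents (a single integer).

35374

(re-executing from step 3 with the substitution; state before step 3: balance=112051)
step 3 (pay 42241): balance=70280
step 4 (pay 35201): balance=35374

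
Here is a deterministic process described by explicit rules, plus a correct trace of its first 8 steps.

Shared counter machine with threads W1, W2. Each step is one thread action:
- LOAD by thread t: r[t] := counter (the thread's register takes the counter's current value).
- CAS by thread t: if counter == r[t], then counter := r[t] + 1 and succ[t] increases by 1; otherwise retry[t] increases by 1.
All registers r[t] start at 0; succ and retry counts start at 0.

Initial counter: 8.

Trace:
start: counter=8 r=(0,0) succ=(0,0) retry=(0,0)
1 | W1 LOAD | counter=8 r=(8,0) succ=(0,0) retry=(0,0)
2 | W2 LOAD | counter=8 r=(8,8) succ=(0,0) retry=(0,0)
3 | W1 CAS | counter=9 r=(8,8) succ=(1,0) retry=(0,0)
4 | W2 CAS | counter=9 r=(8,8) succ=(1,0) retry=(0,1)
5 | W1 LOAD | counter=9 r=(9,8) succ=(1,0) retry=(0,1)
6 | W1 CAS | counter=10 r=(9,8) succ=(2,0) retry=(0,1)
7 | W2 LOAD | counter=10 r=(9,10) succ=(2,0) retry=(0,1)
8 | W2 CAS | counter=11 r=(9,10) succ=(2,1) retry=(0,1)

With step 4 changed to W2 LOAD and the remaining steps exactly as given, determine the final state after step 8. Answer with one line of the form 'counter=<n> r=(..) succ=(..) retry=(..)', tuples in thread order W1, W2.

counter=11 r=(9,10) succ=(2,1) retry=(0,0)

(re-executing from step 4 with the substitution; state before step 4: counter=9 r=(8,8) succ=(1,0) retry=(0,0))
4 | W2 LOAD | counter=9 r=(8,9) succ=(1,0) retry=(0,0)
5 | W1 LOAD | counter=9 r=(9,9) succ=(1,0) retry=(0,0)
6 | W1 CAS | counter=10 r=(9,9) succ=(2,0) retry=(0,0)
7 | W2 LOAD | counter=10 r=(9,10) succ=(2,0) retry=(0,0)
8 | W2 CAS | counter=11 r=(9,10) succ=(2,1) retry=(0,0)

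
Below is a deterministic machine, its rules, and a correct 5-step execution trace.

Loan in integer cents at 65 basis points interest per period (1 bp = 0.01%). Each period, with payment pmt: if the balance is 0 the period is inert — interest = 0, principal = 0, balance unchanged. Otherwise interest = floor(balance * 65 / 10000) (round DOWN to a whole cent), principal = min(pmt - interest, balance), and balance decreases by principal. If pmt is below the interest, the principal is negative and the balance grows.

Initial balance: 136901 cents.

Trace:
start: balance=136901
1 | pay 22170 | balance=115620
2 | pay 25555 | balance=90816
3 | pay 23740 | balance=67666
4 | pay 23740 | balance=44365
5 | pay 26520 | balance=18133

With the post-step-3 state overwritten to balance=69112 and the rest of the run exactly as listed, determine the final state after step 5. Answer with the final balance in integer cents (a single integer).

state after step 3 := balance=69112
4 | pay 23740 | balance=45821
5 | pay 26520 | balance=19598

19598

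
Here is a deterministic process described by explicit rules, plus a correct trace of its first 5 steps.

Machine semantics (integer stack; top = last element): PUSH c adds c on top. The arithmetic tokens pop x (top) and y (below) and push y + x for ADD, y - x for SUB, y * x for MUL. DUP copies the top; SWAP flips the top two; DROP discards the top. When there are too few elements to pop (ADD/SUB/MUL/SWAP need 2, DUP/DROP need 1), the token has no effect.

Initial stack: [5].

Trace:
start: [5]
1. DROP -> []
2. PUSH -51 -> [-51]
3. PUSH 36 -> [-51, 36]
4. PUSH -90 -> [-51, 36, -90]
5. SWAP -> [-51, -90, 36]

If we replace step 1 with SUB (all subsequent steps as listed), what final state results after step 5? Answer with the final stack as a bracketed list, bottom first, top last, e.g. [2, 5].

[5, -51, -90, 36]

(re-executing from step 1 with the substitution; state before step 1: [5])
1. SUB -> [5]
2. PUSH -51 -> [5, -51]
3. PUSH 36 -> [5, -51, 36]
4. PUSH -90 -> [5, -51, 36, -90]
5. SWAP -> [5, -51, -90, 36]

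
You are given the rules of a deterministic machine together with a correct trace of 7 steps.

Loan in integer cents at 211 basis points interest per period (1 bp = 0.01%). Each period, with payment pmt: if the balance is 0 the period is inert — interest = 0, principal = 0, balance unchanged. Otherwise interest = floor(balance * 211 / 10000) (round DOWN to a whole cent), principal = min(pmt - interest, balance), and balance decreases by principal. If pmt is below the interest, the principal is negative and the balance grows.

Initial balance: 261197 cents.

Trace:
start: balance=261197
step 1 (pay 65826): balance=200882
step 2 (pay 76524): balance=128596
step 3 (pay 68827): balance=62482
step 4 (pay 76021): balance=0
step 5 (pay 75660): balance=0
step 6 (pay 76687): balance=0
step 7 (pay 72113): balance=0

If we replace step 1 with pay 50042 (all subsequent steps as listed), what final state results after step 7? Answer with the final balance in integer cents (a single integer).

(re-executing from step 1 with the substitution; state before step 1: balance=261197)
step 1 (pay 50042): balance=216666
step 2 (pay 76524): balance=144713
step 3 (pay 68827): balance=78939
step 4 (pay 76021): balance=4583
step 5 (pay 75660): balance=0
step 6 (pay 76687): balance=0
step 7 (pay 72113): balance=0

0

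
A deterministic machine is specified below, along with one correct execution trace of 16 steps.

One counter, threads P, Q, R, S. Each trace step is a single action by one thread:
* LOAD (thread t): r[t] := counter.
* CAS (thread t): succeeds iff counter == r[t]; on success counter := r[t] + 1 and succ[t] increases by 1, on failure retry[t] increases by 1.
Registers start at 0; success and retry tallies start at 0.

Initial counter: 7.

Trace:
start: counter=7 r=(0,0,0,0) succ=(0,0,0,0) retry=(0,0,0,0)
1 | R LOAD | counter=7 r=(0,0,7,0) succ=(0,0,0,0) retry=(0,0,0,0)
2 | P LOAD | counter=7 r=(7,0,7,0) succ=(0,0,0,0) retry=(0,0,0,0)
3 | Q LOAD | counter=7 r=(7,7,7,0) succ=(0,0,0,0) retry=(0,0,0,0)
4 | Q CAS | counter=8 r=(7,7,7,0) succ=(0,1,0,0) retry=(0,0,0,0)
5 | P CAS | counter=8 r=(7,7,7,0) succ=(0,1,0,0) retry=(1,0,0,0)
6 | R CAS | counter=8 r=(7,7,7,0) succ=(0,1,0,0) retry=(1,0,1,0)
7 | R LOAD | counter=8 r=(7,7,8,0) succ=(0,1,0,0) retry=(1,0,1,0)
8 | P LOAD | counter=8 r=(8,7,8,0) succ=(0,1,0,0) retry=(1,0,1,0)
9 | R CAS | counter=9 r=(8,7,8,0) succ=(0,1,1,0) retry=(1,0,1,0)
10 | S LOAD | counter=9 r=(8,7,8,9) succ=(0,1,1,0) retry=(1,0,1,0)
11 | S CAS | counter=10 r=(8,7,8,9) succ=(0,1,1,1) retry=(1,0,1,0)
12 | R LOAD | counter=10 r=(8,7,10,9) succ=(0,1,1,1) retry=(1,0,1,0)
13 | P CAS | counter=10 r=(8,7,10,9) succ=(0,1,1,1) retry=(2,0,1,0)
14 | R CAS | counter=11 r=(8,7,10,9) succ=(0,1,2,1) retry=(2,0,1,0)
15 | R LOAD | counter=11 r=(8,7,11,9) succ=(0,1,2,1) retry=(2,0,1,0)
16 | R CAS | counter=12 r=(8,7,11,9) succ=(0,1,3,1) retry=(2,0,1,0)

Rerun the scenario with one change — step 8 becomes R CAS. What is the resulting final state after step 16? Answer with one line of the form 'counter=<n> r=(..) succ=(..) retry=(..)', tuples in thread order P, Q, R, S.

(re-executing from step 8 with the substitution; state before step 8: counter=8 r=(7,7,8,0) succ=(0,1,0,0) retry=(1,0,1,0))
8 | R CAS | counter=9 r=(7,7,8,0) succ=(0,1,1,0) retry=(1,0,1,0)
9 | R CAS | counter=9 r=(7,7,8,0) succ=(0,1,1,0) retry=(1,0,2,0)
10 | S LOAD | counter=9 r=(7,7,8,9) succ=(0,1,1,0) retry=(1,0,2,0)
11 | S CAS | counter=10 r=(7,7,8,9) succ=(0,1,1,1) retry=(1,0,2,0)
12 | R LOAD | counter=10 r=(7,7,10,9) succ=(0,1,1,1) retry=(1,0,2,0)
13 | P CAS | counter=10 r=(7,7,10,9) succ=(0,1,1,1) retry=(2,0,2,0)
14 | R CAS | counter=11 r=(7,7,10,9) succ=(0,1,2,1) retry=(2,0,2,0)
15 | R LOAD | counter=11 r=(7,7,11,9) succ=(0,1,2,1) retry=(2,0,2,0)
16 | R CAS | counter=12 r=(7,7,11,9) succ=(0,1,3,1) retry=(2,0,2,0)

counter=12 r=(7,7,11,9) succ=(0,1,3,1) retry=(2,0,2,0)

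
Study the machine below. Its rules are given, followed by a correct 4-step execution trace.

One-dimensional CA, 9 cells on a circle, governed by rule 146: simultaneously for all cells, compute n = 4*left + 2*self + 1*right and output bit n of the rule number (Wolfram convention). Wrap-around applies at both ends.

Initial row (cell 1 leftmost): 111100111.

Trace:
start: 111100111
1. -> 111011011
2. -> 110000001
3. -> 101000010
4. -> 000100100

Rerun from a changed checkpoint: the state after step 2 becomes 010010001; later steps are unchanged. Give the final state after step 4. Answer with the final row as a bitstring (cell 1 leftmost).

state after step 2 := 010010001
3. -> 001101010
4. -> 010000001

010000001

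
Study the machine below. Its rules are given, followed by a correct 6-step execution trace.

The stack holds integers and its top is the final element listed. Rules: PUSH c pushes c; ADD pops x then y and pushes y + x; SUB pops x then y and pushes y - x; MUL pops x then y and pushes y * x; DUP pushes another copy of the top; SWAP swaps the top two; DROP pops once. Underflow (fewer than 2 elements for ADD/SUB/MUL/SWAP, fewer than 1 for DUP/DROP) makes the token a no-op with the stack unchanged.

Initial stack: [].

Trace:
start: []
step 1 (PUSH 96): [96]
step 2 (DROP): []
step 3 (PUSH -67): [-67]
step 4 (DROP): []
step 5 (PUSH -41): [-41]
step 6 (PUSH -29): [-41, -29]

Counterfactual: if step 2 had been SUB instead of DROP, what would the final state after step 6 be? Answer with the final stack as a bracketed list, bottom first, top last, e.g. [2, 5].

[96, -41, -29]

(re-executing from step 2 with the substitution; state before step 2: [96])
step 2 (SUB): [96]
step 3 (PUSH -67): [96, -67]
step 4 (DROP): [96]
step 5 (PUSH -41): [96, -41]
step 6 (PUSH -29): [96, -41, -29]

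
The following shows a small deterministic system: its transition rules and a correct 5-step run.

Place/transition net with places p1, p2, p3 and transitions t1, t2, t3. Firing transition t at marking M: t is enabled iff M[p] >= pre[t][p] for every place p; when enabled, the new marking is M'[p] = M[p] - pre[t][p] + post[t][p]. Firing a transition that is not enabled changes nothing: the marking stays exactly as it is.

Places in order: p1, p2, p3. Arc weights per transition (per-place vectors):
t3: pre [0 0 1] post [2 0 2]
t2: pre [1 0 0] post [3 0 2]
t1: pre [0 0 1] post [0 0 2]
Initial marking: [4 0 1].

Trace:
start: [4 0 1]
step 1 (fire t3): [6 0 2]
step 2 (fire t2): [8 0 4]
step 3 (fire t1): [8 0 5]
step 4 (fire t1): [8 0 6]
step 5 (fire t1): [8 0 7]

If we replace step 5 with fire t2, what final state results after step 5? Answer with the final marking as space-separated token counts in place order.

(re-executing from step 5 with the substitution; state before step 5: [8 0 6])
step 5 (fire t2): [10 0 8]

10 0 8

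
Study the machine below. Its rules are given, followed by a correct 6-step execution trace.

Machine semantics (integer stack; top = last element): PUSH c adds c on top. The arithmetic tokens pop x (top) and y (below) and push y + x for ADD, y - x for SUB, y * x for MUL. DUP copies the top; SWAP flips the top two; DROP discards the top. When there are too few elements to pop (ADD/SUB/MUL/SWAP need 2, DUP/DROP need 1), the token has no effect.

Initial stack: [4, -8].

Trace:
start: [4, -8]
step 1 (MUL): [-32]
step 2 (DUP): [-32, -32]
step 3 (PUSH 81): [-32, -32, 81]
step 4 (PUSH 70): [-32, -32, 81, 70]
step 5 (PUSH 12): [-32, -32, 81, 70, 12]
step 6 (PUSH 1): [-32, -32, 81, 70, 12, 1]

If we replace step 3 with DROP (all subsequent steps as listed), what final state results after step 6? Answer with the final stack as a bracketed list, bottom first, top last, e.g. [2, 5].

(re-executing from step 3 with the substitution; state before step 3: [-32, -32])
step 3 (DROP): [-32]
step 4 (PUSH 70): [-32, 70]
step 5 (PUSH 12): [-32, 70, 12]
step 6 (PUSH 1): [-32, 70, 12, 1]

[-32, 70, 12, 1]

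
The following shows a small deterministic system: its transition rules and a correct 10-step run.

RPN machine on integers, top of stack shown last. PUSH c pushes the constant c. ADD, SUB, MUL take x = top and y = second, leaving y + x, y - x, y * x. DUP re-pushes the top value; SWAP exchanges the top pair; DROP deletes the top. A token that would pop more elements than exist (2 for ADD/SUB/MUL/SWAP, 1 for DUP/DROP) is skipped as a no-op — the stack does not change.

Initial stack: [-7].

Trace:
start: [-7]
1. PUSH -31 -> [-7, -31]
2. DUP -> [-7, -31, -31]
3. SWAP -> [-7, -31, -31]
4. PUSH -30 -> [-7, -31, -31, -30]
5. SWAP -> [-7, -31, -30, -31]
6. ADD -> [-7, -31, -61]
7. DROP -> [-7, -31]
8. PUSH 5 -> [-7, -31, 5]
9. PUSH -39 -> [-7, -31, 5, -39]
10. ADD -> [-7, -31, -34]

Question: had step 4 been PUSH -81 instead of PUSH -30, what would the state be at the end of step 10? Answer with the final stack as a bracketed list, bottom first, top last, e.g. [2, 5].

[-7, -31, -34]

(re-executing from step 4 with the substitution; state before step 4: [-7, -31, -31])
4. PUSH -81 -> [-7, -31, -31, -81]
5. SWAP -> [-7, -31, -81, -31]
6. ADD -> [-7, -31, -112]
7. DROP -> [-7, -31]
8. PUSH 5 -> [-7, -31, 5]
9. PUSH -39 -> [-7, -31, 5, -39]
10. ADD -> [-7, -31, -34]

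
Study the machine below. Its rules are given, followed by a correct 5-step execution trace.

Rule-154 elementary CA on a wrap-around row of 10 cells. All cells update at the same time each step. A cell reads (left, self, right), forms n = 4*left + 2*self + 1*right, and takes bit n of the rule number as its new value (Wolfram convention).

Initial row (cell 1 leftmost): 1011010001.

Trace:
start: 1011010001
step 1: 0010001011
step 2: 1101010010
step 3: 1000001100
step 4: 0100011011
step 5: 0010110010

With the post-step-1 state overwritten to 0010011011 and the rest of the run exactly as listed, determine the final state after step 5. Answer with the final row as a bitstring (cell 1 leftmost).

0110110010

state after step 1 := 0010011011
step 2: 1101110010
step 3: 1001101100
step 4: 0111001011
step 5: 0110110010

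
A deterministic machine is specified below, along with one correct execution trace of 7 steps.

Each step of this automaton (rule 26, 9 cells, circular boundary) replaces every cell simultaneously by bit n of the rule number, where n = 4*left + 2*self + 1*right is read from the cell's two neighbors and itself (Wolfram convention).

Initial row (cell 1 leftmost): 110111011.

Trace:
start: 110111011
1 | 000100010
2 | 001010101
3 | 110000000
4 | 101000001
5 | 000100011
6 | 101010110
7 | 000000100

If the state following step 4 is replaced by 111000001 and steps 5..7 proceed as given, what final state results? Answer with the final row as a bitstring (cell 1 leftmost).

state after step 4 := 111000001
5 | 000100011
6 | 101010110
7 | 000000100

000000100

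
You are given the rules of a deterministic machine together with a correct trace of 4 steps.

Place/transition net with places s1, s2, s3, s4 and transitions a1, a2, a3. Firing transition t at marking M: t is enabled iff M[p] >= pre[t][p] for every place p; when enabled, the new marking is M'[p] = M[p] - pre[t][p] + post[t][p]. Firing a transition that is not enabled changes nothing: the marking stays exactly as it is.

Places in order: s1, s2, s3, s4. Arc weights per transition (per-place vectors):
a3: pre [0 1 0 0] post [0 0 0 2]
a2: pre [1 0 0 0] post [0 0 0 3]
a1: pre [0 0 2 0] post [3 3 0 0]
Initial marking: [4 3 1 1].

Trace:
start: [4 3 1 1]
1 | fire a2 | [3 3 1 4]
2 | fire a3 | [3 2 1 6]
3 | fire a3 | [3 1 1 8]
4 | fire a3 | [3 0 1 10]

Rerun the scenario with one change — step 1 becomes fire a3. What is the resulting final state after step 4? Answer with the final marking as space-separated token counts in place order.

(re-executing from step 1 with the substitution; state before step 1: [4 3 1 1])
1 | fire a3 | [4 2 1 3]
2 | fire a3 | [4 1 1 5]
3 | fire a3 | [4 0 1 7]
4 | fire a3 | [4 0 1 7]

4 0 1 7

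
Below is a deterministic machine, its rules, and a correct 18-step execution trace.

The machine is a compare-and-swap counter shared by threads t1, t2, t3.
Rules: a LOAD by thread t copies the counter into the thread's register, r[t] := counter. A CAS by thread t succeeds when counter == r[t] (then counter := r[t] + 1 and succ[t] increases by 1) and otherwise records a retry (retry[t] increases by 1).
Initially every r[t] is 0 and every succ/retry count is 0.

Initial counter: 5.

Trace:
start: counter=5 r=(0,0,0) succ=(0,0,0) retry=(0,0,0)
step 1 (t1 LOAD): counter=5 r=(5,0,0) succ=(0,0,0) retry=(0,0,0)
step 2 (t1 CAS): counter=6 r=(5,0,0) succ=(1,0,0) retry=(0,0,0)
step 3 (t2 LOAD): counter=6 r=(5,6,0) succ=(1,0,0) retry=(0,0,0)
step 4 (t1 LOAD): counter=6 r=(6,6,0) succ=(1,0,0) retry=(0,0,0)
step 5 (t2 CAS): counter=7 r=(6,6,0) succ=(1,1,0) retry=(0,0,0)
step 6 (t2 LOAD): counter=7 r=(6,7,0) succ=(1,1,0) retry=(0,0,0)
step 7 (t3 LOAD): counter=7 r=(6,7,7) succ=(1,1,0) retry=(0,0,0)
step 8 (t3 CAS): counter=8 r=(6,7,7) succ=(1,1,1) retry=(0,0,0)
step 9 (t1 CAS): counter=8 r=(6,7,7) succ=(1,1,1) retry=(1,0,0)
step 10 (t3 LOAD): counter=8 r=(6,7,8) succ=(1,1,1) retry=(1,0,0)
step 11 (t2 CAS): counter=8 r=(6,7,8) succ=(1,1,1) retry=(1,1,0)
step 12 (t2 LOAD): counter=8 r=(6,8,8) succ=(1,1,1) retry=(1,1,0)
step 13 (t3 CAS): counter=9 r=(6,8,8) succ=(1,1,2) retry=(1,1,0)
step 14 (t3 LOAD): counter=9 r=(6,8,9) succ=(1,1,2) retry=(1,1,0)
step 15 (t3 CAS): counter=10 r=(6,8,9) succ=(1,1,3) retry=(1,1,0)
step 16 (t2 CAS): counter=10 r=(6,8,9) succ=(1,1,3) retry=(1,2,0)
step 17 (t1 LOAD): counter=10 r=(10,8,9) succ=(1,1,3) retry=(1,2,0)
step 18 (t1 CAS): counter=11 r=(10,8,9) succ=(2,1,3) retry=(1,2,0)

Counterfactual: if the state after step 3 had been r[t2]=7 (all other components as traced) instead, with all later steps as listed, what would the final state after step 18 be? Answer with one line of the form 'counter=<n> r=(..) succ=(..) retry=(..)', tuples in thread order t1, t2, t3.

counter=10 r=(9,7,8) succ=(2,0,3) retry=(1,3,0)

state after step 3 := counter=6 r=(5,7,0) succ=(1,0,0) retry=(0,0,0)
step 4 (t1 LOAD): counter=6 r=(6,7,0) succ=(1,0,0) retry=(0,0,0)
step 5 (t2 CAS): counter=6 r=(6,7,0) succ=(1,0,0) retry=(0,1,0)
step 6 (t2 LOAD): counter=6 r=(6,6,0) succ=(1,0,0) retry=(0,1,0)
step 7 (t3 LOAD): counter=6 r=(6,6,6) succ=(1,0,0) retry=(0,1,0)
step 8 (t3 CAS): counter=7 r=(6,6,6) succ=(1,0,1) retry=(0,1,0)
step 9 (t1 CAS): counter=7 r=(6,6,6) succ=(1,0,1) retry=(1,1,0)
step 10 (t3 LOAD): counter=7 r=(6,6,7) succ=(1,0,1) retry=(1,1,0)
step 11 (t2 CAS): counter=7 r=(6,6,7) succ=(1,0,1) retry=(1,2,0)
step 12 (t2 LOAD): counter=7 r=(6,7,7) succ=(1,0,1) retry=(1,2,0)
step 13 (t3 CAS): counter=8 r=(6,7,7) succ=(1,0,2) retry=(1,2,0)
step 14 (t3 LOAD): counter=8 r=(6,7,8) succ=(1,0,2) retry=(1,2,0)
step 15 (t3 CAS): counter=9 r=(6,7,8) succ=(1,0,3) retry=(1,2,0)
step 16 (t2 CAS): counter=9 r=(6,7,8) succ=(1,0,3) retry=(1,3,0)
step 17 (t1 LOAD): counter=9 r=(9,7,8) succ=(1,0,3) retry=(1,3,0)
step 18 (t1 CAS): counter=10 r=(9,7,8) succ=(2,0,3) retry=(1,3,0)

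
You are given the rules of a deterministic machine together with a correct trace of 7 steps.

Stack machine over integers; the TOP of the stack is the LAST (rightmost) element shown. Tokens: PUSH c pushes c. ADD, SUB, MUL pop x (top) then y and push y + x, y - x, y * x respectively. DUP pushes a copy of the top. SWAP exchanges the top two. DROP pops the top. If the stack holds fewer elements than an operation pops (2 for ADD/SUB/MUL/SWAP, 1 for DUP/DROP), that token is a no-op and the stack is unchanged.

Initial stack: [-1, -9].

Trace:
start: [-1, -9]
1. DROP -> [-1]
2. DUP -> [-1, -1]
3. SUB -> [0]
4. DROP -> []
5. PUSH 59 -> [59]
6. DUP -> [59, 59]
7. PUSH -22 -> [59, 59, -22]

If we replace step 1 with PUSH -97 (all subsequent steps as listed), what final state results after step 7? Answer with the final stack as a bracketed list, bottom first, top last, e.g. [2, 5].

(re-executing from step 1 with the substitution; state before step 1: [-1, -9])
1. PUSH -97 -> [-1, -9, -97]
2. DUP -> [-1, -9, -97, -97]
3. SUB -> [-1, -9, 0]
4. DROP -> [-1, -9]
5. PUSH 59 -> [-1, -9, 59]
6. DUP -> [-1, -9, 59, 59]
7. PUSH -22 -> [-1, -9, 59, 59, -22]

[-1, -9, 59, 59, -22]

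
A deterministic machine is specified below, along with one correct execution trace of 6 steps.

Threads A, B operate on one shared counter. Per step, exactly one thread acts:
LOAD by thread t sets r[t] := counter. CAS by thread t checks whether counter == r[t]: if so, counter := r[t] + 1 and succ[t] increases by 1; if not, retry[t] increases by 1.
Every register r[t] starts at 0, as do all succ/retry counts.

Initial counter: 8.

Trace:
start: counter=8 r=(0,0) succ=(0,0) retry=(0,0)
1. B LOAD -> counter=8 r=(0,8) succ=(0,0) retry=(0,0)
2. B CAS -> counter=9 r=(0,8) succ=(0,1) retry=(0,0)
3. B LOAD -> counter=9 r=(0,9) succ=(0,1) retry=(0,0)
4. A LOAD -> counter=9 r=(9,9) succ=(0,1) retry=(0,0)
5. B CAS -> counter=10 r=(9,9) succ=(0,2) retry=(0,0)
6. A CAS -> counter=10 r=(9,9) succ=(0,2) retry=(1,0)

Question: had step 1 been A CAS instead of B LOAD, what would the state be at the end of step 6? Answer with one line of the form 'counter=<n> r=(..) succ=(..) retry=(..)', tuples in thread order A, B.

counter=9 r=(8,8) succ=(0,1) retry=(2,1)

(re-executing from step 1 with the substitution; state before step 1: counter=8 r=(0,0) succ=(0,0) retry=(0,0))
1. A CAS -> counter=8 r=(0,0) succ=(0,0) retry=(1,0)
2. B CAS -> counter=8 r=(0,0) succ=(0,0) retry=(1,1)
3. B LOAD -> counter=8 r=(0,8) succ=(0,0) retry=(1,1)
4. A LOAD -> counter=8 r=(8,8) succ=(0,0) retry=(1,1)
5. B CAS -> counter=9 r=(8,8) succ=(0,1) retry=(1,1)
6. A CAS -> counter=9 r=(8,8) succ=(0,1) retry=(2,1)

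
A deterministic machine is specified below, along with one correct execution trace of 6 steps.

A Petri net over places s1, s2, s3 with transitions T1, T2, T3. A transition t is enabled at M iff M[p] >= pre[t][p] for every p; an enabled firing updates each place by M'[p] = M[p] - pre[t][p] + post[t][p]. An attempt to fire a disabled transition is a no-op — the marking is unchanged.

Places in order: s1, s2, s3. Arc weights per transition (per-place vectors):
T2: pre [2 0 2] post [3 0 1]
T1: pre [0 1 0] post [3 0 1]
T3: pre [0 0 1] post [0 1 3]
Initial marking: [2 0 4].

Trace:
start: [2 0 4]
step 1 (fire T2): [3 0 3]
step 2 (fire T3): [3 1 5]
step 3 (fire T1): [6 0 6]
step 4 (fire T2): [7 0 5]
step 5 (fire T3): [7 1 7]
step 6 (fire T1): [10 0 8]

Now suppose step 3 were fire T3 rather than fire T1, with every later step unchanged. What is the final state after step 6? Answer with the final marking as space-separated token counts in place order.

(re-executing from step 3 with the substitution; state before step 3: [3 1 5])
step 3 (fire T3): [3 2 7]
step 4 (fire T2): [4 2 6]
step 5 (fire T3): [4 3 8]
step 6 (fire T1): [7 2 9]

7 2 9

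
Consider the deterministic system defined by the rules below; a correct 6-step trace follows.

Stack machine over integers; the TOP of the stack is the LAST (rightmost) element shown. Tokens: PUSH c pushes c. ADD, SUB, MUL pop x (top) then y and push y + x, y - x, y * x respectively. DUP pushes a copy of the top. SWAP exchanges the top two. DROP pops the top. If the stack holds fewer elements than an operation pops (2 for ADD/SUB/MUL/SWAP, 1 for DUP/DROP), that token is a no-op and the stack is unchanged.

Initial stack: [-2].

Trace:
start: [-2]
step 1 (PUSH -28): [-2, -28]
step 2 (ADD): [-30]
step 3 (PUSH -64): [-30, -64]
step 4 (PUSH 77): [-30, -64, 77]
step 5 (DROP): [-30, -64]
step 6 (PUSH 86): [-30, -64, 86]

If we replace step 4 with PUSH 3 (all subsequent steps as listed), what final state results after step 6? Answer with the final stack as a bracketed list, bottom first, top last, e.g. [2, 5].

(re-executing from step 4 with the substitution; state before step 4: [-30, -64])
step 4 (PUSH 3): [-30, -64, 3]
step 5 (DROP): [-30, -64]
step 6 (PUSH 86): [-30, -64, 86]

[-30, -64, 86]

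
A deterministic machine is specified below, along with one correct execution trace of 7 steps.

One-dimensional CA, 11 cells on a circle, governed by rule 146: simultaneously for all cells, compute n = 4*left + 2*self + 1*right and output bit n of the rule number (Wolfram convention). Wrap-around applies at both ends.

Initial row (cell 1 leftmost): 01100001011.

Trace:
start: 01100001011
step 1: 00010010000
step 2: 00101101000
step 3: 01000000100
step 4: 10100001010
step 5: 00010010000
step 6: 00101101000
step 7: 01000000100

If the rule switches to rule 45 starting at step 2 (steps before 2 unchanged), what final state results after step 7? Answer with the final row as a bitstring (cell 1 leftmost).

00110000000

(re-executing steps 2..7 under rule 45; state before step 2: 00010010000)
step 2: 11010010111
step 3: 00110011100
step 4: 10100010001
step 5: 01101010101
step 6: 11011111111
step 7: 00110000000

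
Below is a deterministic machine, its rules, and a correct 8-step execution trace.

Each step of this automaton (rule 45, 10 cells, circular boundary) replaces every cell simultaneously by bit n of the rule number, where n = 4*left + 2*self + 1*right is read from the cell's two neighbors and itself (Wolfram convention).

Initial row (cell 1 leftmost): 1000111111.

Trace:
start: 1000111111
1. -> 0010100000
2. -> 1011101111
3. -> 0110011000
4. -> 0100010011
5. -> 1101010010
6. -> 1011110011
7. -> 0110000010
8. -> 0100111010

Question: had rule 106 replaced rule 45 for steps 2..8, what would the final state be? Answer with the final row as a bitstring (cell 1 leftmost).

(re-executing steps 2..8 under rule 106; state before step 2: 0010100000)
2. -> 0101000000
3. -> 1010000000
4. -> 0100000001
5. -> 1000000010
6. -> 0000000101
7. -> 0000001010
8. -> 0000010100

0000010100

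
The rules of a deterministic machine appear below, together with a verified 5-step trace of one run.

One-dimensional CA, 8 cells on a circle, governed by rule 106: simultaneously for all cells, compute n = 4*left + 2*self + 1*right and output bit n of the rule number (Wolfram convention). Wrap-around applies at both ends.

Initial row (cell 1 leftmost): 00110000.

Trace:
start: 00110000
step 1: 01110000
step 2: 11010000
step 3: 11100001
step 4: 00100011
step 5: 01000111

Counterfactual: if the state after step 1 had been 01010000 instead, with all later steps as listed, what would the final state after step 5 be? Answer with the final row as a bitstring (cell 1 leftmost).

00000101

state after step 1 := 01010000
step 2: 10100000
step 3: 01000001
step 4: 10000010
step 5: 00000101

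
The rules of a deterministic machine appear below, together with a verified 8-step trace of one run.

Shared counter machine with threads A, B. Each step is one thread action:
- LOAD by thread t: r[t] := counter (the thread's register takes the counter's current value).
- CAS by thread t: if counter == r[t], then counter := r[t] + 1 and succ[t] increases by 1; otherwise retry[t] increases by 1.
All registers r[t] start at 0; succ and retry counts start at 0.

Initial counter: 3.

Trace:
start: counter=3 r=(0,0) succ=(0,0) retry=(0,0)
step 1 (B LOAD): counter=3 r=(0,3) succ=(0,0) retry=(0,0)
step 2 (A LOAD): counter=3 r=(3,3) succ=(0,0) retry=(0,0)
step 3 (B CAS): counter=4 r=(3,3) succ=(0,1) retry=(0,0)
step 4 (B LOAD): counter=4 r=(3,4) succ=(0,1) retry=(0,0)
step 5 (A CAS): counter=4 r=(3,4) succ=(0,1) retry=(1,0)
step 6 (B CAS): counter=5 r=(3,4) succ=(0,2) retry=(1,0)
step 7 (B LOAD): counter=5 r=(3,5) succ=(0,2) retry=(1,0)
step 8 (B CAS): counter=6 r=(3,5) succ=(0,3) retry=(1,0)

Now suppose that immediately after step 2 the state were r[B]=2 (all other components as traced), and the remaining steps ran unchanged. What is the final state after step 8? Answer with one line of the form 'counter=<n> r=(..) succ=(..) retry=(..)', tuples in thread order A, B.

state after step 2 := counter=3 r=(3,2) succ=(0,0) retry=(0,0)
step 3 (B CAS): counter=3 r=(3,2) succ=(0,0) retry=(0,1)
step 4 (B LOAD): counter=3 r=(3,3) succ=(0,0) retry=(0,1)
step 5 (A CAS): counter=4 r=(3,3) succ=(1,0) retry=(0,1)
step 6 (B CAS): counter=4 r=(3,3) succ=(1,0) retry=(0,2)
step 7 (B LOAD): counter=4 r=(3,4) succ=(1,0) retry=(0,2)
step 8 (B CAS): counter=5 r=(3,4) succ=(1,1) retry=(0,2)

counter=5 r=(3,4) succ=(1,1) retry=(0,2)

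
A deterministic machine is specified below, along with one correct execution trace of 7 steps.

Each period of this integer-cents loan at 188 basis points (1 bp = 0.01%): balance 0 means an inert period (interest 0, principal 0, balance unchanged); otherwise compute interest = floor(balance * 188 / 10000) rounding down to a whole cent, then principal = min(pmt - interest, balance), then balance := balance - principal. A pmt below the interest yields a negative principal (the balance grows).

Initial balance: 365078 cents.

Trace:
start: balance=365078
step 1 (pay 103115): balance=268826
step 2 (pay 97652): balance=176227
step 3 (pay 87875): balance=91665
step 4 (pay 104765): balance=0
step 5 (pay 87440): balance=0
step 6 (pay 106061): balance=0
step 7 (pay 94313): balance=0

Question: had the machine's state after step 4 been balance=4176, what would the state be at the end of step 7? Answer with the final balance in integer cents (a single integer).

0

state after step 4 := balance=4176
step 5 (pay 87440): balance=0
step 6 (pay 106061): balance=0
step 7 (pay 94313): balance=0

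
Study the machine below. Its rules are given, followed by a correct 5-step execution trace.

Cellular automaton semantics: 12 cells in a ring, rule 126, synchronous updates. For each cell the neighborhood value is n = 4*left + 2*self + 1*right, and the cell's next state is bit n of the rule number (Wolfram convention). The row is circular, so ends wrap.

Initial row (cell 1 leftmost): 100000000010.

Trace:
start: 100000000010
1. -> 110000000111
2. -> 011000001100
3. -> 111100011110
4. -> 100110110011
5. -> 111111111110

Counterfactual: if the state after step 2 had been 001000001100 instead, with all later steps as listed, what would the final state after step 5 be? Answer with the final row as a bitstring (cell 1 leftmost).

state after step 2 := 001000001100
3. -> 011100011110
4. -> 110110110011
5. -> 011111111110

011111111110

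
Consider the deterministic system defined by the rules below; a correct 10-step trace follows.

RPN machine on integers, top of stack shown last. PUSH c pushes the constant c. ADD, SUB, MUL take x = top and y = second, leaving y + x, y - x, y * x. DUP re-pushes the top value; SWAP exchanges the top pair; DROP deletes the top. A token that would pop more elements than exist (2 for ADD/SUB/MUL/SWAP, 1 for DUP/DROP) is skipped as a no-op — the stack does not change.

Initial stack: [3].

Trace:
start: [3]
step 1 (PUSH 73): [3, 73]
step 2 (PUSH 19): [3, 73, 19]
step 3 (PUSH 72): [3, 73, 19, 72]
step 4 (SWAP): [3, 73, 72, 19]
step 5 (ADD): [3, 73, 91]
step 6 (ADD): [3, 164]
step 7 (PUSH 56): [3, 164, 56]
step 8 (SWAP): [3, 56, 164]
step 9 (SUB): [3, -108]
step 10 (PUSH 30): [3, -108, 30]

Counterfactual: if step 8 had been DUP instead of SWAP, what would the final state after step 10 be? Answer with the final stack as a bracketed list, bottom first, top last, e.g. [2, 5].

[3, 164, 0, 30]

(re-executing from step 8 with the substitution; state before step 8: [3, 164, 56])
step 8 (DUP): [3, 164, 56, 56]
step 9 (SUB): [3, 164, 0]
step 10 (PUSH 30): [3, 164, 0, 30]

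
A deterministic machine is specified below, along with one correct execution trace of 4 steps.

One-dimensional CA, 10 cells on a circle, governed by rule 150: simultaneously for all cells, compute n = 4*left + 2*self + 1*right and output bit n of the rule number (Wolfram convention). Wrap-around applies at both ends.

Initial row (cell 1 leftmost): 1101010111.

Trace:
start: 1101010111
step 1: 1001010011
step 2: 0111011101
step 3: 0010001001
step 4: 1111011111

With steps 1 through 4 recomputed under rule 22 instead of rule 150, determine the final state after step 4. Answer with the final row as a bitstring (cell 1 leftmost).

(re-executing steps 1..4 under rule 22; state before step 1: 1101010111)
step 1: 0001010000
step 2: 0011011000
step 3: 0100000100
step 4: 1110001110

1110001110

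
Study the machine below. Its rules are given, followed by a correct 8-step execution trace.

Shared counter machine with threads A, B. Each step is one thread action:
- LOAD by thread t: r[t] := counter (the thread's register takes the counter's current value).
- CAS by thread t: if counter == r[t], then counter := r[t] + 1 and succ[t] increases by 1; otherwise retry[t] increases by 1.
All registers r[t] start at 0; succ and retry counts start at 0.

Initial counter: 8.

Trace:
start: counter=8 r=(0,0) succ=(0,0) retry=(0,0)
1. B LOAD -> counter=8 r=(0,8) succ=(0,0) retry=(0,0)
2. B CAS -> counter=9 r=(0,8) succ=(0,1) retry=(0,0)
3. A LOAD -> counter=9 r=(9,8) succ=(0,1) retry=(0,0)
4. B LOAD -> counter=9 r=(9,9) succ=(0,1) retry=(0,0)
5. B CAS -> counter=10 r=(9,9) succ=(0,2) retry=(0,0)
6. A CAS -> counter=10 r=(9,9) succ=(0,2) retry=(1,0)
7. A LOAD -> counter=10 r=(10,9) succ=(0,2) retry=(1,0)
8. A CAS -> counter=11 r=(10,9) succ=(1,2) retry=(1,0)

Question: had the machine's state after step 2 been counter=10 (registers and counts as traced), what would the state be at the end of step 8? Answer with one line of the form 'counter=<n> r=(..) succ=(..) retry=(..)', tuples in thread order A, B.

state after step 2 := counter=10 r=(0,8) succ=(0,1) retry=(0,0)
3. A LOAD -> counter=10 r=(10,8) succ=(0,1) retry=(0,0)
4. B LOAD -> counter=10 r=(10,10) succ=(0,1) retry=(0,0)
5. B CAS -> counter=11 r=(10,10) succ=(0,2) retry=(0,0)
6. A CAS -> counter=11 r=(10,10) succ=(0,2) retry=(1,0)
7. A LOAD -> counter=11 r=(11,10) succ=(0,2) retry=(1,0)
8. A CAS -> counter=12 r=(11,10) succ=(1,2) retry=(1,0)

counter=12 r=(11,10) succ=(1,2) retry=(1,0)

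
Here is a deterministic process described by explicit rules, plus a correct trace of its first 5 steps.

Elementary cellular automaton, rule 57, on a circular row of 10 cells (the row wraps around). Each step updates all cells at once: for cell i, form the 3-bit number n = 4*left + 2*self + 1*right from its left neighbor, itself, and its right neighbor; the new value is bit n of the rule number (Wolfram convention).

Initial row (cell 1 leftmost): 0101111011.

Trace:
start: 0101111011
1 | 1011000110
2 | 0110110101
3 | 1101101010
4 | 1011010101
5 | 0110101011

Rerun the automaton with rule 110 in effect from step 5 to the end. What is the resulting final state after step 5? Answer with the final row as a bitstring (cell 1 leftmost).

1111111111

(re-executing step 5 under rule 110; state before step 5: 1011010101)
5 | 1111111111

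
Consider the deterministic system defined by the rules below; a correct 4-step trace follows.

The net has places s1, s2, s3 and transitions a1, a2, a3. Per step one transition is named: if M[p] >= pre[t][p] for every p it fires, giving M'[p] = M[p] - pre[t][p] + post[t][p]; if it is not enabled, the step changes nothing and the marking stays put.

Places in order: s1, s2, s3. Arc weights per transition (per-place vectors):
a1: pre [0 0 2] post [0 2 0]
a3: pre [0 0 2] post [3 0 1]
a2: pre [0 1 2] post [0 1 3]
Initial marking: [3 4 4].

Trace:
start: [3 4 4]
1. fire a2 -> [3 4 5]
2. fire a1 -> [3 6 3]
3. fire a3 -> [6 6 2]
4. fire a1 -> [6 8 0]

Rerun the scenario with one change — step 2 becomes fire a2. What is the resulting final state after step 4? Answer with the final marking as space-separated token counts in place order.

6 6 3

(re-executing from step 2 with the substitution; state before step 2: [3 4 5])
2. fire a2 -> [3 4 6]
3. fire a3 -> [6 4 5]
4. fire a1 -> [6 6 3]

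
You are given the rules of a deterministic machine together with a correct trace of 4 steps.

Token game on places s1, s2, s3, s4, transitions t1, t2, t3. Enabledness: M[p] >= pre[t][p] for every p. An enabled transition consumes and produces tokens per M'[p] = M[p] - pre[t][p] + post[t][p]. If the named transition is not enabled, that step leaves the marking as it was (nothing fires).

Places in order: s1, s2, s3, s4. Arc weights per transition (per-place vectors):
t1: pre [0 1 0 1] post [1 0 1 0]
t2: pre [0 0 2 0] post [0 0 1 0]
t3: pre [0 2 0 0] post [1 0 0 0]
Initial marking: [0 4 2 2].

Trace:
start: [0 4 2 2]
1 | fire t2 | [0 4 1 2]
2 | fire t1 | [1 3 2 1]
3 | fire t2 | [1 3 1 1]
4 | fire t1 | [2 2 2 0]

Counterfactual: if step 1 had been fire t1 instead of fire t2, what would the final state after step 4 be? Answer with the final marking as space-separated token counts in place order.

(re-executing from step 1 with the substitution; state before step 1: [0 4 2 2])
1 | fire t1 | [1 3 3 1]
2 | fire t1 | [2 2 4 0]
3 | fire t2 | [2 2 3 0]
4 | fire t1 | [2 2 3 0]

2 2 3 0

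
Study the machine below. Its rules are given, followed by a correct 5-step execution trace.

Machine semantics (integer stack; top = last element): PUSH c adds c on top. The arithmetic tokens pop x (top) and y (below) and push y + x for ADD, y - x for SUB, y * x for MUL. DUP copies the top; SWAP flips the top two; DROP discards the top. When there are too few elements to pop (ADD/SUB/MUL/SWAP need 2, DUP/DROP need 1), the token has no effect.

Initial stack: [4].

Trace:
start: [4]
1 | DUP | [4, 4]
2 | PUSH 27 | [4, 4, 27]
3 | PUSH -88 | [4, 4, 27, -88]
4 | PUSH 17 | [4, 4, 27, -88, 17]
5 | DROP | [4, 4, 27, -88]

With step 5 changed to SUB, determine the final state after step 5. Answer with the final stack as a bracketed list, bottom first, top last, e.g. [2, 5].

(re-executing from step 5 with the substitution; state before step 5: [4, 4, 27, -88, 17])
5 | SUB | [4, 4, 27, -105]

[4, 4, 27, -105]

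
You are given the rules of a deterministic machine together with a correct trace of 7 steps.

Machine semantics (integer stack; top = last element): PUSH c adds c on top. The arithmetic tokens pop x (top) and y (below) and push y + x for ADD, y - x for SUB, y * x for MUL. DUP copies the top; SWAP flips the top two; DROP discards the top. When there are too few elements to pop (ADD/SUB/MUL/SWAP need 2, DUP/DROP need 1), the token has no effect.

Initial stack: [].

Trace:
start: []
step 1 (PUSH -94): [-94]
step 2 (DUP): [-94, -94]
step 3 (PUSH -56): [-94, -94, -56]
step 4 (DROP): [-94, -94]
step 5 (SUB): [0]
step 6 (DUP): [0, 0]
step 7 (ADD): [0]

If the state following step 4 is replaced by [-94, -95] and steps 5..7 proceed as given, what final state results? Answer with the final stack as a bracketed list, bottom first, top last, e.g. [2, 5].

[2]

state after step 4 := [-94, -95]
step 5 (SUB): [1]
step 6 (DUP): [1, 1]
step 7 (ADD): [2]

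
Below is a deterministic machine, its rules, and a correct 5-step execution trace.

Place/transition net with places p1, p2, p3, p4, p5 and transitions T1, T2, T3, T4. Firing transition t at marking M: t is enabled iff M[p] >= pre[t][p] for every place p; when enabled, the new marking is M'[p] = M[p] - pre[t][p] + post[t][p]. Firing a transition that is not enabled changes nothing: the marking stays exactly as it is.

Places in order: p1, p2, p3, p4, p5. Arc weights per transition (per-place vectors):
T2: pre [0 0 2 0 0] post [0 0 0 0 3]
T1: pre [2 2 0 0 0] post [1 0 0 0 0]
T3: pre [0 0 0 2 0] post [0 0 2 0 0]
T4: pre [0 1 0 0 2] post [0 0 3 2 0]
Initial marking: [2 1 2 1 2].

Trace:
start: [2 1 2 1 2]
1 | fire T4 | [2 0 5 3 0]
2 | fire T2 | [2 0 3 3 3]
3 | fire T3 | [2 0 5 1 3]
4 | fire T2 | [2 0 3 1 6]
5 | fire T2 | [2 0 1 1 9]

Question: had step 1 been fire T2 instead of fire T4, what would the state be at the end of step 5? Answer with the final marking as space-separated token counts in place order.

(re-executing from step 1 with the substitution; state before step 1: [2 1 2 1 2])
1 | fire T2 | [2 1 0 1 5]
2 | fire T2 | [2 1 0 1 5]
3 | fire T3 | [2 1 0 1 5]
4 | fire T2 | [2 1 0 1 5]
5 | fire T2 | [2 1 0 1 5]

2 1 0 1 5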